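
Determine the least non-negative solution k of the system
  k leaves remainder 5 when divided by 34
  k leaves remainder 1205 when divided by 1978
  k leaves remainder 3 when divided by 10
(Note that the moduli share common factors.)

Combine the congruences pairwise.
gcd(34, 1978) = 2 and 2 | (1205 − 5), so the pair is consistent; merging gives k ≡ 9117 (mod 33626), where 33626 = lcm(34, 1978).
gcd(33626, 10) = 2 and 2 | (3 − 9117), so the pair is consistent; merging gives k ≡ 42743 (mod 168130), where 168130 = lcm(33626, 10).
The solution is unique modulo lcm(34, 1978, 10) = 168130.

42743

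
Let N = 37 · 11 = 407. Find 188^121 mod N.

67

Mod 37: 188 ≡ 3; by Fermat, exponent reduces to 121 mod 36 = 13; 3^13 ≡ 30 (mod 37).
Mod 11: 188 ≡ 1; by Fermat, exponent reduces to 121 mod 10 = 1; 1^1 ≡ 1 (mod 11).
Combine by CRT: x ≡ 30 (mod 37), x ≡ 1 (mod 11) ⇒ x ≡ 67 (mod 407).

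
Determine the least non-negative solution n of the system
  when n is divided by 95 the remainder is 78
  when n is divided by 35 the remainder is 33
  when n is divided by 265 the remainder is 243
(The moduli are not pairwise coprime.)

Combine the congruences pairwise.
gcd(95, 35) = 5 and 5 | (33 − 78), so the pair is consistent; merging gives n ≡ 173 (mod 665), where 665 = lcm(95, 35).
gcd(665, 265) = 5 and 5 | (243 − 173), so the pair is consistent; merging gives n ≡ 18793 (mod 35245), where 35245 = lcm(665, 265).
The solution is unique modulo lcm(95, 35, 265) = 35245.

18793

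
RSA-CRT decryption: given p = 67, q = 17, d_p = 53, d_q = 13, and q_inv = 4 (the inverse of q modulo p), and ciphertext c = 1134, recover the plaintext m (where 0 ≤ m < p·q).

m₁ = c^(d_p) mod p: c ≡ 62 (mod 67), and 62^53 mod 67 = 59.
m₂ = c^(d_q) mod q: c ≡ 12 (mod 17), and 12^13 mod 17 = 14.
h = q_inv·(m₁ − m₂) mod p = 4·(59 − 14) mod 67 = 46.
m = m₂ + h·q = 14 + 46·17 = 796.

796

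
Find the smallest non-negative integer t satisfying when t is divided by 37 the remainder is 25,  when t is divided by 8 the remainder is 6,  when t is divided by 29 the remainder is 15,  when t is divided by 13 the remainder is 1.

The moduli are pairwise coprime; N = 37·8·29·13 = 111592.
N/37 = 3016; 3016 ≡ 19 (mod 37); 19·2 ≡ 1, so inverse 2.
N/8 = 13949; 13949 ≡ 5 (mod 8); 5·5 ≡ 1, so inverse 5.
N/29 = 3848; 3848 ≡ 20 (mod 29); 20·16 ≡ 1, so inverse 16.
N/13 = 8584; 8584 ≡ 4 (mod 13); 4·10 ≡ 1, so inverse 10.
t ≡ 25·3016·2 + 6·13949·5 + 15·3848·16 + 1·8584·10 = 1578630.
1578630 mod 111592 = 16342.

16342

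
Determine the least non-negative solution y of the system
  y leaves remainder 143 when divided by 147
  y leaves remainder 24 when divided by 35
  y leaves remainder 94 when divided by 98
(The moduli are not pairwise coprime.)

584

Combine the congruences pairwise.
gcd(147, 35) = 7 and 7 | (24 − 143), so the pair is consistent; merging gives y ≡ 584 (mod 735), where 735 = lcm(147, 35).
gcd(735, 98) = 49 and 49 | (94 − 584), so the pair is consistent; merging gives y ≡ 584 (mod 1470), where 1470 = lcm(735, 98).
The solution is unique modulo lcm(147, 35, 98) = 1470.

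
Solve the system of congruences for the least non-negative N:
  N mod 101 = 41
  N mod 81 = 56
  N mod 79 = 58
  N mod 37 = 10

4076300

The moduli are pairwise coprime; M = 101·81·79·37 = 23913063.
M/101 = 236763; 236763 ≡ 19 (mod 101); 19·16 ≡ 1, so inverse 16.
M/81 = 295223; 295223 ≡ 59 (mod 81); 59·11 ≡ 1, so inverse 11.
M/79 = 302697; 302697 ≡ 48 (mod 79); 48·28 ≡ 1, so inverse 28.
M/37 = 646299; 646299 ≡ 20 (mod 37); 20·13 ≡ 1, so inverse 13.
N ≡ 41·236763·16 + 56·295223·11 + 58·302697·28 + 10·646299·13 = 912772694.
912772694 mod 23913063 = 4076300.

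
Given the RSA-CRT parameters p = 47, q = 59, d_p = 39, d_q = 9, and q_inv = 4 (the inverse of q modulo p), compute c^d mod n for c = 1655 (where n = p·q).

m₁ = c^(d_p) mod p: c ≡ 10 (mod 47), and 10^39 mod 47 = 23.
m₂ = c^(d_q) mod q: c ≡ 3 (mod 59), and 3^9 mod 59 = 36.
h = q_inv·(m₁ − m₂) mod p = 4·(23 − 36) mod 47 = 42.
m = m₂ + h·q = 36 + 42·59 = 2514.

2514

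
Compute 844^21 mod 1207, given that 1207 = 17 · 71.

350

Mod 17: 844 ≡ 11; by Fermat, exponent reduces to 21 mod 16 = 5; 11^5 ≡ 10 (mod 17).
Mod 71: 844 ≡ 63; 63^21 ≡ 66 (mod 71).
Combine by CRT: x ≡ 10 (mod 17), x ≡ 66 (mod 71) ⇒ x ≡ 350 (mod 1207).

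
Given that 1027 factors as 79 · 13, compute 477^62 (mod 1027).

Mod 79: 477 ≡ 3; 3^62 ≡ 5 (mod 79).
Mod 13: 477 ≡ 9; by Fermat, exponent reduces to 62 mod 12 = 2; 9^2 ≡ 3 (mod 13).
Combine by CRT: x ≡ 5 (mod 79), x ≡ 3 (mod 13) ⇒ x ≡ 874 (mod 1027).

874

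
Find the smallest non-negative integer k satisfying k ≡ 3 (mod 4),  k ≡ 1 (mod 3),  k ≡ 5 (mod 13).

31

From k ≡ 3 (mod 4) write k = 3 + 4t. Substituting into k ≡ 1 (mod 3) gives 4t ≡ 1 (mod 3), and since 1⁻¹ ≡ 1 (mod 3), t ≡ 1. Hence k ≡ 3 + 4·1 = 7 (mod 12).
From k ≡ 7 (mod 12) write k = 7 + 12t. Substituting into k ≡ 5 (mod 13) gives 12t ≡ 11 (mod 13), and since 12⁻¹ ≡ 12 (mod 13), t ≡ 2. Hence k ≡ 7 + 12·2 = 31 (mod 156).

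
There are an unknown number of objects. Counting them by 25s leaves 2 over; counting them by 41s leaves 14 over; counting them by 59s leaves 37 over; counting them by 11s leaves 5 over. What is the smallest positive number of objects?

From N ≡ 2 (mod 25) write N = 2 + 25t. Substituting into N ≡ 14 (mod 41) gives 25t ≡ 12 (mod 41), and since 25⁻¹ ≡ 23 (mod 41), t ≡ 30. Hence N ≡ 2 + 25·30 = 752 (mod 1025).
From N ≡ 752 (mod 1025) write N = 752 + 1025t. Substituting into N ≡ 37 (mod 59) gives 1025t ≡ 52 (mod 59), and since 22⁻¹ ≡ 51 (mod 59), t ≡ 56. Hence N ≡ 752 + 1025·56 = 58152 (mod 60475).
From N ≡ 58152 (mod 60475) write N = 58152 + 60475t. Substituting into N ≡ 5 (mod 11) gives 60475t ≡ 10 (mod 11), and since 8⁻¹ ≡ 7 (mod 11), t ≡ 4. Hence N ≡ 58152 + 60475·4 = 300052 (mod 665225).

300052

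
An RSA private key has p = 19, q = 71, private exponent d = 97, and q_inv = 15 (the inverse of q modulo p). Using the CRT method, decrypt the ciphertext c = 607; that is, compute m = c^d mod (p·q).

1329

d_p = d mod (p−1) = 97 mod 18 = 7; d_q = d mod (q−1) = 27.
m₁ = c^(d_p) mod p: c ≡ 18 (mod 19), and 18^7 mod 19 = 18.
m₂ = c^(d_q) mod q: c ≡ 39 (mod 71), and 39^27 mod 71 = 51.
h = q_inv·(m₁ − m₂) mod p = 15·(18 − 51) mod 19 = 18.
m = m₂ + h·q = 51 + 18·71 = 1329.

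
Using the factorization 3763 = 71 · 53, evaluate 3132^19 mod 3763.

Mod 71: 3132 ≡ 8; 8^19 ≡ 50 (mod 71).
Mod 53: 3132 ≡ 5; 5^19 ≡ 35 (mod 53).
Combine by CRT: x ≡ 50 (mod 71), x ≡ 35 (mod 53) ⇒ x ≡ 618 (mod 3763).

618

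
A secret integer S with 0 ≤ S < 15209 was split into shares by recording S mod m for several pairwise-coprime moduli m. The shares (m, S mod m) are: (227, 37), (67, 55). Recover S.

2534

From S ≡ 37 (mod 227) write S = 37 + 227t. Substituting into S ≡ 55 (mod 67) gives 227t ≡ 18 (mod 67), and since 26⁻¹ ≡ 49 (mod 67), t ≡ 11. Hence S ≡ 37 + 227·11 = 2534 (mod 15209).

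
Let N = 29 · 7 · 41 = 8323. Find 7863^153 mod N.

Mod 29: 7863 ≡ 4; by Fermat, exponent reduces to 153 mod 28 = 13; 4^13 ≡ 22 (mod 29).
Mod 7: 7863 ≡ 2; by Fermat, exponent reduces to 153 mod 6 = 3; 2^3 ≡ 1 (mod 7).
Mod 41: 7863 ≡ 32; by Fermat, exponent reduces to 153 mod 40 = 33; 32^33 ≡ 32 (mod 41).
Combine by CRT: x ≡ 22 (mod 29), x ≡ 1 (mod 7), x ≡ 32 (mod 41) ⇒ x ≡ 7330 (mod 8323).

7330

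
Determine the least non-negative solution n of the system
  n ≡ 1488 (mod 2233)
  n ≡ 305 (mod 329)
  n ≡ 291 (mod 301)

gcd(2233, 329) = 7 and 7 | (305 − 1488), so the pair is consistent; merging gives n ≡ 70711 (mod 104951), where 104951 = lcm(2233, 329).
gcd(104951, 301) = 7 and 7 | (291 − 70711), so the pair is consistent; merging gives n ≡ 700417 (mod 4512893), where 4512893 = lcm(104951, 301).
The solution is unique modulo lcm(2233, 329, 301) = 4512893.

700417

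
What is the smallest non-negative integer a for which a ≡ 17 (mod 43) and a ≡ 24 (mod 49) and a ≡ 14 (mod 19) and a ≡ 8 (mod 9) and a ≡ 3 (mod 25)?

Combine the congruences pairwise.
From a ≡ 17 (mod 43) write a = 17 + 43t. Substituting into a ≡ 24 (mod 49) gives 43t ≡ 7 (mod 49), and since 43⁻¹ ≡ 8 (mod 49), t ≡ 7. Hence a ≡ 17 + 43·7 = 318 (mod 2107).
From a ≡ 318 (mod 2107) write a = 318 + 2107t. Substituting into a ≡ 14 (mod 19) gives 2107t ≡ 0 (mod 19), and since 17⁻¹ ≡ 9 (mod 19), t ≡ 0. Hence a ≡ 318 + 2107·0 = 318 (mod 40033).
From a ≡ 318 (mod 40033) write a = 318 + 40033t. Substituting into a ≡ 8 (mod 9) gives 40033t ≡ 5 (mod 9), and since 1⁻¹ ≡ 1 (mod 9), t ≡ 5. Hence a ≡ 318 + 40033·5 = 200483 (mod 360297).
From a ≡ 200483 (mod 360297) write a = 200483 + 360297t. Substituting into a ≡ 3 (mod 25) gives 360297t ≡ 20 (mod 25), and since 22⁻¹ ≡ 8 (mod 25), t ≡ 10. Hence a ≡ 200483 + 360297·10 = 3803453 (mod 9007425).

3803453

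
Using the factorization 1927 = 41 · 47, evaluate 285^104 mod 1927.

Mod 41: 285 ≡ 39; by Fermat, exponent reduces to 104 mod 40 = 24; 39^24 ≡ 16 (mod 41).
Mod 47: 285 ≡ 3; by Fermat, exponent reduces to 104 mod 46 = 12; 3^12 ≡ 12 (mod 47).
Combine by CRT: x ≡ 16 (mod 41), x ≡ 12 (mod 47) ⇒ x ≡ 1328 (mod 1927).

1328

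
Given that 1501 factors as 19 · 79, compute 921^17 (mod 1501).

245

Mod 19: 921 ≡ 9; 9^17 ≡ 17 (mod 19).
Mod 79: 921 ≡ 52; 52^17 ≡ 8 (mod 79).
Combine by CRT: x ≡ 17 (mod 19), x ≡ 8 (mod 79) ⇒ x ≡ 245 (mod 1501).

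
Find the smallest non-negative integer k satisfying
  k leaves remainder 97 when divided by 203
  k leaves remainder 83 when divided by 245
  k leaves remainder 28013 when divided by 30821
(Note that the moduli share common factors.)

gcd(203, 245) = 7 and 7 | (83 − 97), so the pair is consistent; merging gives k ≡ 2533 (mod 7105), where 7105 = lcm(203, 245).
gcd(7105, 30821) = 49 and 49 | (28013 − 2533), so the pair is consistent; merging gives k ≡ 2801903 (mod 4469045), where 4469045 = lcm(7105, 30821).
The solution is unique modulo lcm(203, 245, 30821) = 4469045.

2801903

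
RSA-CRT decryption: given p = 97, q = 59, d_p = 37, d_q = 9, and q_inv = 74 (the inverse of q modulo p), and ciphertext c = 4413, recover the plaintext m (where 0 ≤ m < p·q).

m₁ = c^(d_p) mod p: c ≡ 48 (mod 97), and 48^37 mod 97 = 86.
m₂ = c^(d_q) mod q: c ≡ 47 (mod 59), and 47^9 mod 59 = 43.
h = q_inv·(m₁ − m₂) mod p = 74·(86 − 43) mod 97 = 78.
m = m₂ + h·q = 43 + 78·59 = 4645.

4645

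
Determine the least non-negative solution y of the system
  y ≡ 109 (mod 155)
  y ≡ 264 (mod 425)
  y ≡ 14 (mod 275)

gcd(155, 425) = 5 and 5 | (264 − 109), so the pair is consistent; merging gives y ≡ 264 (mod 13175), where 13175 = lcm(155, 425).
gcd(13175, 275) = 25 and 25 | (14 − 264), so the pair is consistent; merging gives y ≡ 132014 (mod 144925), where 144925 = lcm(13175, 275).
The solution is unique modulo lcm(155, 425, 275) = 144925.

132014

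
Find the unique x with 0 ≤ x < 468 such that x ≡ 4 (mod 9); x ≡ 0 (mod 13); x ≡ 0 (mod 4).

The moduli are pairwise coprime; N = 9·13·4 = 468.
N/9 = 52; 52 ≡ 7 (mod 9); 7·4 ≡ 1, so inverse 4.
N/13 = 36; 36 ≡ 10 (mod 13); 10·4 ≡ 1, so inverse 4.
N/4 = 117; 117 ≡ 1 (mod 4), inverse 1.
x ≡ 4·52·4 + 0·36·4 + 0·117·1 = 832.
832 mod 468 = 364.

364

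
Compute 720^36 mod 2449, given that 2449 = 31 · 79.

Mod 31: 720 ≡ 7; by Fermat, exponent reduces to 36 mod 30 = 6; 7^6 ≡ 4 (mod 31).
Mod 79: 720 ≡ 9; 9^36 ≡ 22 (mod 79).
Combine by CRT: x ≡ 4 (mod 31), x ≡ 22 (mod 79) ⇒ x ≡ 1523 (mod 2449).

1523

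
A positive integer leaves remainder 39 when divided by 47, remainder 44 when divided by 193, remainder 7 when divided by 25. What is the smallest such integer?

The moduli are pairwise coprime; N = 47·193·25 = 226775.
N/47 = 4825; 4825 ≡ 31 (mod 47); 31·44 ≡ 1, so inverse 44.
N/193 = 1175; 1175 ≡ 17 (mod 193); 17·159 ≡ 1, so inverse 159.
N/25 = 9071; 9071 ≡ 21 (mod 25); 21·6 ≡ 1, so inverse 6.
a ≡ 39·4825·44 + 44·1175·159 + 7·9071·6 = 16880982.
16880982 mod 226775 = 99632.

99632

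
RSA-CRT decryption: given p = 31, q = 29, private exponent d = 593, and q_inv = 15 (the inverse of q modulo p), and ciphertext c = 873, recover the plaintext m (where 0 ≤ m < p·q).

d_p = d mod (p−1) = 593 mod 30 = 23; d_q = d mod (q−1) = 5.
m₁ = c^(d_p) mod p: c ≡ 5 (mod 31), and 5^23 mod 31 = 25.
m₂ = c^(d_q) mod q: c ≡ 3 (mod 29), and 3^5 mod 29 = 11.
h = q_inv·(m₁ − m₂) mod p = 15·(25 − 11) mod 31 = 24.
m = m₂ + h·q = 11 + 24·29 = 707.

707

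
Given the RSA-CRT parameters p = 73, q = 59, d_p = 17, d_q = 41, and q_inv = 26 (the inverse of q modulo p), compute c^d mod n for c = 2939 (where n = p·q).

3089

m₁ = c^(d_p) mod p: c ≡ 19 (mod 73), and 19^17 mod 73 = 23.
m₂ = c^(d_q) mod q: c ≡ 48 (mod 59), and 48^41 mod 59 = 21.
h = q_inv·(m₁ − m₂) mod p = 26·(23 − 21) mod 73 = 52.
m = m₂ + h·q = 21 + 52·59 = 3089.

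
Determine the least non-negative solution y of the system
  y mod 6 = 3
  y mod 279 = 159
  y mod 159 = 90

Combine the congruences pairwise.
gcd(6, 279) = 3 and 3 | (159 − 3), so the pair is consistent; merging gives y ≡ 159 (mod 558), where 558 = lcm(6, 279).
gcd(558, 159) = 3 and 3 | (90 − 159), so the pair is consistent; merging gives y ≡ 4065 (mod 29574), where 29574 = lcm(558, 159).
The solution is unique modulo lcm(6, 279, 159) = 29574.

4065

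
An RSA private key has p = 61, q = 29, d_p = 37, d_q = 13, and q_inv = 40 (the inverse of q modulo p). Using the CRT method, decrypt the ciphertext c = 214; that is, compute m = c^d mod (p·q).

m₁ = c^(d_p) mod p: c ≡ 31 (mod 61), and 31^37 mod 61 = 10.
m₂ = c^(d_q) mod q: c ≡ 11 (mod 29), and 11^13 mod 29 = 21.
h = q_inv·(m₁ − m₂) mod p = 40·(10 − 21) mod 61 = 48.
m = m₂ + h·q = 21 + 48·29 = 1413.

1413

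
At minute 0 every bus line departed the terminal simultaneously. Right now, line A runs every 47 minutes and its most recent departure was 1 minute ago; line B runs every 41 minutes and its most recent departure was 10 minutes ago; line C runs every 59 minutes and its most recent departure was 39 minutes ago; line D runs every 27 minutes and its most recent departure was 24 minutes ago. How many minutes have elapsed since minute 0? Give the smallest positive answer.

2007042

The moduli are pairwise coprime; N = 47·41·59·27 = 3069711.
N/47 = 65313; 65313 ≡ 30 (mod 47); 30·11 ≡ 1, so inverse 11.
N/41 = 74871; 74871 ≡ 5 (mod 41); 5·33 ≡ 1, so inverse 33.
N/59 = 52029; 52029 ≡ 50 (mod 59); 50·13 ≡ 1, so inverse 13.
N/27 = 113693; 113693 ≡ 23 (mod 27); 23·20 ≡ 1, so inverse 20.
t ≡ 1·65313·11 + 10·74871·33 + 39·52029·13 + 24·113693·20 = 106377216.
106377216 mod 3069711 = 2007042.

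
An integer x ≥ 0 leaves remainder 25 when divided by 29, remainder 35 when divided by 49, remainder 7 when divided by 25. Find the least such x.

The moduli are pairwise coprime; N = 29·49·25 = 35525.
N/29 = 1225; 1225 ≡ 7 (mod 29); 7·25 ≡ 1, so inverse 25.
N/49 = 725; 725 ≡ 39 (mod 49); 39·44 ≡ 1, so inverse 44.
N/25 = 1421; 1421 ≡ 21 (mod 25); 21·6 ≡ 1, so inverse 6.
x ≡ 25·1225·25 + 35·725·44 + 7·1421·6 = 1941807.
1941807 mod 35525 = 23457.

23457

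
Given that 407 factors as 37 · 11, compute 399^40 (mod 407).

100

Mod 37: 399 ≡ 29; by Fermat, exponent reduces to 40 mod 36 = 4; 29^4 ≡ 26 (mod 37).
Mod 11: 399 ≡ 3; since 10 | 40, by Fermat 3^40 ≡ 1 (mod 11).
Combine by CRT: x ≡ 26 (mod 37), x ≡ 1 (mod 11) ⇒ x ≡ 100 (mod 407).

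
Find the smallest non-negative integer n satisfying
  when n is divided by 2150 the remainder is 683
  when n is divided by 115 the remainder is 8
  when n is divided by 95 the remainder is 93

Combine the congruences pairwise.
gcd(2150, 115) = 5 and 5 | (8 − 683), so the pair is consistent; merging gives n ≡ 35083 (mod 49450), where 49450 = lcm(2150, 115).
gcd(49450, 95) = 5 and 5 | (93 − 35083), so the pair is consistent; merging gives n ≡ 381233 (mod 939550), where 939550 = lcm(49450, 95).
The solution is unique modulo lcm(2150, 115, 95) = 939550.

381233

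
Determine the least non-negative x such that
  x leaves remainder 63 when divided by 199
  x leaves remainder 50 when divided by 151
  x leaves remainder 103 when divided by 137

2460897

Combine the congruences pairwise.
From x ≡ 63 (mod 199) write x = 63 + 199t. Substituting into x ≡ 50 (mod 151) gives 199t ≡ 138 (mod 151), and since 48⁻¹ ≡ 129 (mod 151), t ≡ 135. Hence x ≡ 63 + 199·135 = 26928 (mod 30049).
From x ≡ 26928 (mod 30049) write x = 26928 + 30049t. Substituting into x ≡ 103 (mod 137) gives 30049t ≡ 27 (mod 137), and since 46⁻¹ ≡ 3 (mod 137), t ≡ 81. Hence x ≡ 26928 + 30049·81 = 2460897 (mod 4116713).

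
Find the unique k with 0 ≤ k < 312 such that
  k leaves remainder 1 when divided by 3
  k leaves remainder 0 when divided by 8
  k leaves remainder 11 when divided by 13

The moduli are pairwise coprime; N = 3·8·13 = 312.
N/3 = 104; 104 ≡ 2 (mod 3); 2·2 ≡ 1, so inverse 2.
N/8 = 39; 39 ≡ 7 (mod 8); 7·7 ≡ 1, so inverse 7.
N/13 = 24; 24 ≡ 11 (mod 13); 11·6 ≡ 1, so inverse 6.
k ≡ 1·104·2 + 0·39·7 + 11·24·6 = 1792.
1792 mod 312 = 232.

232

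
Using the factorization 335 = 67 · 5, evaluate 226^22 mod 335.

Mod 67: 226 ≡ 25; 25^22 ≡ 1 (mod 67).
Mod 5: 226 ≡ 1; by Fermat, exponent reduces to 22 mod 4 = 2; 1^2 ≡ 1 (mod 5).
Combine by CRT: x ≡ 1 (mod 67), x ≡ 1 (mod 5) ⇒ x ≡ 1 (mod 335).

1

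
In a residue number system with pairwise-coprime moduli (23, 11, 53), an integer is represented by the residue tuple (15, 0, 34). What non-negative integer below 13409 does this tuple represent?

The moduli are pairwise coprime; N = 23·11·53 = 13409.
N/23 = 583; 583 ≡ 8 (mod 23); 8·3 ≡ 1, so inverse 3.
N/11 = 1219; 1219 ≡ 9 (mod 11); 9·5 ≡ 1, so inverse 5.
N/53 = 253; 253 ≡ 41 (mod 53); 41·22 ≡ 1, so inverse 22.
x ≡ 15·583·3 + 0·1219·5 + 34·253·22 = 215479.
215479 mod 13409 = 935.

935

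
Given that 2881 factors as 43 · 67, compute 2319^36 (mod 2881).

Mod 43: 2319 ≡ 40; 40^36 ≡ 21 (mod 43).
Mod 67: 2319 ≡ 41; 41^36 ≡ 22 (mod 67).
Combine by CRT: x ≡ 21 (mod 43), x ≡ 22 (mod 67) ⇒ x ≡ 2300 (mod 2881).

2300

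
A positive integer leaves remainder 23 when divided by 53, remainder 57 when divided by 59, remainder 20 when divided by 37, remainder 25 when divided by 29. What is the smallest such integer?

3093368

The moduli are pairwise coprime; N = 53·59·37·29 = 3355271.
N/53 = 63307; 63307 ≡ 25 (mod 53); 25·17 ≡ 1, so inverse 17.
N/59 = 56869; 56869 ≡ 52 (mod 59); 52·42 ≡ 1, so inverse 42.
N/37 = 90683; 90683 ≡ 33 (mod 37); 33·9 ≡ 1, so inverse 9.
N/29 = 115699; 115699 ≡ 18 (mod 29); 18·21 ≡ 1, so inverse 21.
t ≡ 23·63307·17 + 57·56869·42 + 20·90683·9 + 25·115699·21 = 237962338.
237962338 mod 3355271 = 3093368.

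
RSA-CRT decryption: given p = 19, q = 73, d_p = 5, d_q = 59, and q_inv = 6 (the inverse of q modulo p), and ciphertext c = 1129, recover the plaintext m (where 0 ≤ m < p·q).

m₁ = c^(d_p) mod p: c ≡ 8 (mod 19), and 8^5 mod 19 = 12.
m₂ = c^(d_q) mod q: c ≡ 34 (mod 73), and 34^59 mod 73 = 11.
h = q_inv·(m₁ − m₂) mod p = 6·(12 − 11) mod 19 = 6.
m = m₂ + h·q = 11 + 6·73 = 449.

449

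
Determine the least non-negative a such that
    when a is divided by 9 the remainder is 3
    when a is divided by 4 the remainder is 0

From a ≡ 3 (mod 9) write a = 3 + 9t. Substituting into a ≡ 0 (mod 4) gives 9t ≡ 1 (mod 4), and since 1⁻¹ ≡ 1 (mod 4), t ≡ 1. Hence a ≡ 3 + 9·1 = 12 (mod 36).

12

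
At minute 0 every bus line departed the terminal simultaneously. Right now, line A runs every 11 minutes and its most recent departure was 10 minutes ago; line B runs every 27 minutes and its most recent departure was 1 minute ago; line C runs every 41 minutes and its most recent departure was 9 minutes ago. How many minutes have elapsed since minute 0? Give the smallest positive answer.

The moduli are pairwise coprime; N = 11·27·41 = 12177.
N/11 = 1107; 1107 ≡ 7 (mod 11); 7·8 ≡ 1, so inverse 8.
N/27 = 451; 451 ≡ 19 (mod 27); 19·10 ≡ 1, so inverse 10.
N/41 = 297; 297 ≡ 10 (mod 41); 10·37 ≡ 1, so inverse 37.
t ≡ 10·1107·8 + 1·451·10 + 9·297·37 = 191971.
191971 mod 12177 = 9316.

9316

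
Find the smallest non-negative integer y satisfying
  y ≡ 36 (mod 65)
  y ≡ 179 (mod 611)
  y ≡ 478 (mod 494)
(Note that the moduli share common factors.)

53336

Combine the congruences pairwise.
gcd(65, 611) = 13 and 13 | (179 − 36), so the pair is consistent; merging gives y ≡ 1401 (mod 3055), where 3055 = lcm(65, 611).
gcd(3055, 494) = 13 and 13 | (478 − 1401), so the pair is consistent; merging gives y ≡ 53336 (mod 116090), where 116090 = lcm(3055, 494).
The solution is unique modulo lcm(65, 611, 494) = 116090.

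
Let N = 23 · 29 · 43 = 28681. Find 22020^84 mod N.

23694

Mod 23: 22020 ≡ 9; by Fermat, exponent reduces to 84 mod 22 = 18; 9^18 ≡ 4 (mod 23).
Mod 29: 22020 ≡ 9; since 28 | 84, by Fermat 9^84 ≡ 1 (mod 29).
Mod 43: 22020 ≡ 4; since 42 | 84, by Fermat 4^84 ≡ 1 (mod 43).
Combine by CRT: x ≡ 4 (mod 23), x ≡ 1 (mod 29), x ≡ 1 (mod 43) ⇒ x ≡ 23694 (mod 28681).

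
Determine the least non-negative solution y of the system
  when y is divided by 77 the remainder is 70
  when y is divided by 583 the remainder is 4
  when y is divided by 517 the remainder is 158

92701

Combine the congruences pairwise.
gcd(77, 583) = 11 and 11 | (4 − 70), so the pair is consistent; merging gives y ≡ 2919 (mod 4081), where 4081 = lcm(77, 583).
gcd(4081, 517) = 11 and 11 | (158 − 2919), so the pair is consistent; merging gives y ≡ 92701 (mod 191807), where 191807 = lcm(4081, 517).
The solution is unique modulo lcm(77, 583, 517) = 191807.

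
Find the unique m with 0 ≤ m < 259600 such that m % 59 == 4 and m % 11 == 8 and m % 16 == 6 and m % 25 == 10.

From m ≡ 4 (mod 59) write m = 4 + 59t. Substituting into m ≡ 8 (mod 11) gives 59t ≡ 4 (mod 11), and since 4⁻¹ ≡ 3 (mod 11), t ≡ 1. Hence m ≡ 4 + 59·1 = 63 (mod 649).
From m ≡ 63 (mod 649) write m = 63 + 649t. Substituting into m ≡ 6 (mod 16) gives 649t ≡ 7 (mod 16), and since 9⁻¹ ≡ 9 (mod 16), t ≡ 15. Hence m ≡ 63 + 649·15 = 9798 (mod 10384).
From m ≡ 9798 (mod 10384) write m = 9798 + 10384t. Substituting into m ≡ 10 (mod 25) gives 10384t ≡ 12 (mod 25), and since 9⁻¹ ≡ 14 (mod 25), t ≡ 18. Hence m ≡ 9798 + 10384·18 = 196710 (mod 259600).

196710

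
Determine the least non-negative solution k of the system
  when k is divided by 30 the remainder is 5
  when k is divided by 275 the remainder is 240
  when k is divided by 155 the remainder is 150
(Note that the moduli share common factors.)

gcd(30, 275) = 5 and 5 | (240 − 5), so the pair is consistent; merging gives k ≡ 515 (mod 1650), where 1650 = lcm(30, 275).
gcd(1650, 155) = 5 and 5 | (150 − 515), so the pair is consistent; merging gives k ≡ 2165 (mod 51150), where 51150 = lcm(1650, 155).
The solution is unique modulo lcm(30, 275, 155) = 51150.

2165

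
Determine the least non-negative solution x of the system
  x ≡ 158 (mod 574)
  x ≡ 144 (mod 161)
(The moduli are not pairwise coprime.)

Combine the congruences pairwise.
gcd(574, 161) = 7 and 7 | (144 − 158), so the pair is consistent; merging gives x ≡ 8194 (mod 13202), where 13202 = lcm(574, 161).
The solution is unique modulo lcm(574, 161) = 13202.

8194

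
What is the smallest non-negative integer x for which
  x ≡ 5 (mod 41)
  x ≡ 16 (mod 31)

Combine the congruences pairwise.
From x ≡ 5 (mod 41) write x = 5 + 41t. Substituting into x ≡ 16 (mod 31) gives 41t ≡ 11 (mod 31), and since 10⁻¹ ≡ 28 (mod 31), t ≡ 29. Hence x ≡ 5 + 41·29 = 1194 (mod 1271).

1194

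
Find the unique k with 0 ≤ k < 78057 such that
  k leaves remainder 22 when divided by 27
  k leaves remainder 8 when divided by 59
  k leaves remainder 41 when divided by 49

The moduli are pairwise coprime; N = 27·59·49 = 78057.
N/27 = 2891; 2891 ≡ 2 (mod 27); 2·14 ≡ 1, so inverse 14.
N/59 = 1323; 1323 ≡ 25 (mod 59); 25·26 ≡ 1, so inverse 26.
N/49 = 1593; 1593 ≡ 25 (mod 49); 25·2 ≡ 1, so inverse 2.
k ≡ 22·2891·14 + 8·1323·26 + 41·1593·2 = 1296238.
1296238 mod 78057 = 47326.

47326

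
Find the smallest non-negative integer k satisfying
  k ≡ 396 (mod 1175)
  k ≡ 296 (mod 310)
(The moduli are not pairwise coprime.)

63846

gcd(1175, 310) = 5 and 5 | (296 − 396), so the pair is consistent; merging gives k ≡ 63846 (mod 72850), where 72850 = lcm(1175, 310).
The solution is unique modulo lcm(1175, 310) = 72850.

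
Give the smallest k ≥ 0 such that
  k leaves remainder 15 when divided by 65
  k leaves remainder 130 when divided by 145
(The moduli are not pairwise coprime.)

Combine the congruences pairwise.
gcd(65, 145) = 5 and 5 | (130 − 15), so the pair is consistent; merging gives k ≡ 275 (mod 1885), where 1885 = lcm(65, 145).
The solution is unique modulo lcm(65, 145) = 1885.

275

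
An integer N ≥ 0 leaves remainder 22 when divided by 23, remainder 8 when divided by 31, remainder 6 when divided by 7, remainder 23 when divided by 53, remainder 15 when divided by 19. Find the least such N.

1554937

The moduli are pairwise coprime; M = 23·31·7·53·19 = 5025937.
M/23 = 218519; 218519 ≡ 19 (mod 23); 19·17 ≡ 1, so inverse 17.
M/31 = 162127; 162127 ≡ 28 (mod 31); 28·10 ≡ 1, so inverse 10.
M/7 = 717991; 717991 ≡ 1 (mod 7), inverse 1.
M/53 = 94829; 94829 ≡ 12 (mod 53); 12·31 ≡ 1, so inverse 31.
M/19 = 264523; 264523 ≡ 5 (mod 19); 5·4 ≡ 1, so inverse 4.
N ≡ 22·218519·17 + 8·162127·10 + 6·717991·1 + 23·94829·31 + 15·264523·4 = 182488669.
182488669 mod 5025937 = 1554937.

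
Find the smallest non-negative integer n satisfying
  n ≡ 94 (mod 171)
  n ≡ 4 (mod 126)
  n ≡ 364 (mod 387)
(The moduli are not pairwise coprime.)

71572

gcd(171, 126) = 9 and 9 | (4 − 94), so the pair is consistent; merging gives n ≡ 2146 (mod 2394), where 2394 = lcm(171, 126).
gcd(2394, 387) = 9 and 9 | (364 − 2146), so the pair is consistent; merging gives n ≡ 71572 (mod 102942), where 102942 = lcm(2394, 387).
The solution is unique modulo lcm(171, 126, 387) = 102942.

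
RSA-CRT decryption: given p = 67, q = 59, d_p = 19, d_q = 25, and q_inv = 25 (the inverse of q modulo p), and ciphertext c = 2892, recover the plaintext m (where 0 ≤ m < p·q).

1240

m₁ = c^(d_p) mod p: c ≡ 11 (mod 67), and 11^19 mod 67 = 34.
m₂ = c^(d_q) mod q: c ≡ 1 (mod 59), and 1^25 mod 59 = 1.
h = q_inv·(m₁ − m₂) mod p = 25·(34 − 1) mod 67 = 21.
m = m₂ + h·q = 1 + 21·59 = 1240.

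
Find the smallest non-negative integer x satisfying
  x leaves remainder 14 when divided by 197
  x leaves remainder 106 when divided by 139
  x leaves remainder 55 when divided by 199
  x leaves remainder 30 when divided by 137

269967435

Combine the congruences pairwise.
From x ≡ 14 (mod 197) write x = 14 + 197t. Substituting into x ≡ 106 (mod 139) gives 197t ≡ 92 (mod 139), and since 58⁻¹ ≡ 12 (mod 139), t ≡ 131. Hence x ≡ 14 + 197·131 = 25821 (mod 27383).
From x ≡ 25821 (mod 27383) write x = 25821 + 27383t. Substituting into x ≡ 55 (mod 199) gives 27383t ≡ 104 (mod 199), and since 120⁻¹ ≡ 68 (mod 199), t ≡ 107. Hence x ≡ 25821 + 27383·107 = 2955802 (mod 5449217).
From x ≡ 2955802 (mod 5449217) write x = 2955802 + 5449217t. Substituting into x ≡ 30 (mod 137) gives 5449217t ≡ 3 (mod 137), and since 42⁻¹ ≡ 62 (mod 137), t ≡ 49. Hence x ≡ 2955802 + 5449217·49 = 269967435 (mod 746542729).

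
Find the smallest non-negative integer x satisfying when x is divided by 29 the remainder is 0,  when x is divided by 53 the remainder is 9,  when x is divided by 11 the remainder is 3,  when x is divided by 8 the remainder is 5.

The moduli are pairwise coprime; N = 29·53·11·8 = 135256.
N/29 = 4664; 4664 ≡ 24 (mod 29); 24·23 ≡ 1, so inverse 23.
N/53 = 2552; 2552 ≡ 8 (mod 53); 8·20 ≡ 1, so inverse 20.
N/11 = 12296; 12296 ≡ 9 (mod 11); 9·5 ≡ 1, so inverse 5.
N/8 = 16907; 16907 ≡ 3 (mod 8); 3·3 ≡ 1, so inverse 3.
x ≡ 0·4664·23 + 9·2552·20 + 3·12296·5 + 5·16907·3 = 897405.
897405 mod 135256 = 85869.

85869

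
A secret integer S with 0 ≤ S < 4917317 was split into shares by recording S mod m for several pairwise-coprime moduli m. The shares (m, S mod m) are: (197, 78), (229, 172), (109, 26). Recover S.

From S ≡ 78 (mod 197) write S = 78 + 197t. Substituting into S ≡ 172 (mod 229) gives 197t ≡ 94 (mod 229), and since 197⁻¹ ≡ 93 (mod 229), t ≡ 40. Hence S ≡ 78 + 197·40 = 7958 (mod 45113).
From S ≡ 7958 (mod 45113) write S = 7958 + 45113t. Substituting into S ≡ 26 (mod 109) gives 45113t ≡ 25 (mod 109), and since 96⁻¹ ≡ 67 (mod 109), t ≡ 40. Hence S ≡ 7958 + 45113·40 = 1812478 (mod 4917317).

1812478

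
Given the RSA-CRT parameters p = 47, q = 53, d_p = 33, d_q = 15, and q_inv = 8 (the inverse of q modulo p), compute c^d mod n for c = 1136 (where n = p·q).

1726

m₁ = c^(d_p) mod p: c ≡ 8 (mod 47), and 8^33 mod 47 = 34.
m₂ = c^(d_q) mod q: c ≡ 23 (mod 53), and 23^15 mod 53 = 30.
h = q_inv·(m₁ − m₂) mod p = 8·(34 − 30) mod 47 = 32.
m = m₂ + h·q = 30 + 32·53 = 1726.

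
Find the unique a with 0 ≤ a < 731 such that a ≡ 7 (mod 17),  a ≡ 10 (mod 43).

483

From a ≡ 7 (mod 17) write a = 7 + 17t. Substituting into a ≡ 10 (mod 43) gives 17t ≡ 3 (mod 43), and since 17⁻¹ ≡ 38 (mod 43), t ≡ 28. Hence a ≡ 7 + 17·28 = 483 (mod 731).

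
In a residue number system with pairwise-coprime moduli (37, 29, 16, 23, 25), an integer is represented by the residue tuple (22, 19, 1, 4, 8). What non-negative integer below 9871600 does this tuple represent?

The moduli are pairwise coprime; N = 37·29·16·23·25 = 9871600.
N/37 = 266800; 266800 ≡ 30 (mod 37); 30·21 ≡ 1, so inverse 21.
N/29 = 340400; 340400 ≡ 27 (mod 29); 27·14 ≡ 1, so inverse 14.
N/16 = 616975; 616975 ≡ 15 (mod 16); 15·15 ≡ 1, so inverse 15.
N/23 = 429200; 429200 ≡ 20 (mod 23); 20·15 ≡ 1, so inverse 15.
N/25 = 394864; 394864 ≡ 14 (mod 25); 14·9 ≡ 1, so inverse 9.
x ≡ 22·266800·21 + 19·340400·14 + 1·616975·15 + 4·429200·15 + 8·394864·9 = 277244833.
277244833 mod 9871600 = 840033.

840033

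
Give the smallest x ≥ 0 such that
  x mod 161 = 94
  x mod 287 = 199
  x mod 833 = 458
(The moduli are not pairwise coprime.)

gcd(161, 287) = 7 and 7 | (199 − 94), so the pair is consistent; merging gives x ≡ 1060 (mod 6601), where 6601 = lcm(161, 287).
gcd(6601, 833) = 7 and 7 | (458 − 1060), so the pair is consistent; merging gives x ≡ 238696 (mod 785519), where 785519 = lcm(6601, 833).
The solution is unique modulo lcm(161, 287, 833) = 785519.

238696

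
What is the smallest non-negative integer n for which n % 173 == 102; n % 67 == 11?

From n ≡ 102 (mod 173) write n = 102 + 173t. Substituting into n ≡ 11 (mod 67) gives 173t ≡ 43 (mod 67), and since 39⁻¹ ≡ 55 (mod 67), t ≡ 20. Hence n ≡ 102 + 173·20 = 3562 (mod 11591).

3562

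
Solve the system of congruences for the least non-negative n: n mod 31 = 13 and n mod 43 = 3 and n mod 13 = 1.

261

From n ≡ 13 (mod 31) write n = 13 + 31t. Substituting into n ≡ 3 (mod 43) gives 31t ≡ 33 (mod 43), and since 31⁻¹ ≡ 25 (mod 43), t ≡ 8. Hence n ≡ 13 + 31·8 = 261 (mod 1333).
From n ≡ 261 (mod 1333) write n = 261 + 1333t. Substituting into n ≡ 1 (mod 13) gives 1333t ≡ 0 (mod 13), and since 7⁻¹ ≡ 2 (mod 13), t ≡ 0. Hence n ≡ 261 + 1333·0 = 261 (mod 17329).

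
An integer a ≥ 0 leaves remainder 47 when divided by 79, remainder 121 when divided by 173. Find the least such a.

9290

From a ≡ 47 (mod 79) write a = 47 + 79t. Substituting into a ≡ 121 (mod 173) gives 79t ≡ 74 (mod 173), and since 79⁻¹ ≡ 46 (mod 173), t ≡ 117. Hence a ≡ 47 + 79·117 = 9290 (mod 13667).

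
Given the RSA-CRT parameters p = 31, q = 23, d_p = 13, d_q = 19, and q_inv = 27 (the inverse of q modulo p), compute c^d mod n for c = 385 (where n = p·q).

m₁ = c^(d_p) mod p: c ≡ 13 (mod 31), and 13^13 mod 31 = 11.
m₂ = c^(d_q) mod q: c ≡ 17 (mod 23), and 17^19 mod 23 = 5.
h = q_inv·(m₁ − m₂) mod p = 27·(11 − 5) mod 31 = 7.
m = m₂ + h·q = 5 + 7·23 = 166.

166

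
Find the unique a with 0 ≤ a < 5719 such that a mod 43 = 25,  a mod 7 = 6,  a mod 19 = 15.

The moduli are pairwise coprime; N = 43·7·19 = 5719.
N/43 = 133; 133 ≡ 4 (mod 43); 4·11 ≡ 1, so inverse 11.
N/7 = 817; 817 ≡ 5 (mod 7); 5·3 ≡ 1, so inverse 3.
N/19 = 301; 301 ≡ 16 (mod 19); 16·6 ≡ 1, so inverse 6.
a ≡ 25·133·11 + 6·817·3 + 15·301·6 = 78371.
78371 mod 5719 = 4024.

4024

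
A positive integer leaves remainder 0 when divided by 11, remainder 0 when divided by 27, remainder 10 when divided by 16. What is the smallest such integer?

2970

From x ≡ 0 (mod 11) write x = 0 + 11t. Substituting into x ≡ 0 (mod 27) gives 11t ≡ 0 (mod 27), and since 11⁻¹ ≡ 5 (mod 27), t ≡ 0. Hence x ≡ 0 + 11·0 = 0 (mod 297).
From x ≡ 0 (mod 297) write x = 0 + 297t. Substituting into x ≡ 10 (mod 16) gives 297t ≡ 10 (mod 16), and since 9⁻¹ ≡ 9 (mod 16), t ≡ 10. Hence x ≡ 0 + 297·10 = 2970 (mod 4752).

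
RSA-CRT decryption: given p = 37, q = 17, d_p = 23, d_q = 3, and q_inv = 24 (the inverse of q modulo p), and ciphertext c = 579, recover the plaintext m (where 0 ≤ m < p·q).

35

m₁ = c^(d_p) mod p: c ≡ 24 (mod 37), and 24^23 mod 37 = 35.
m₂ = c^(d_q) mod q: c ≡ 1 (mod 17), and 1^3 mod 17 = 1.
h = q_inv·(m₁ − m₂) mod p = 24·(35 − 1) mod 37 = 2.
m = m₂ + h·q = 1 + 2·17 = 35.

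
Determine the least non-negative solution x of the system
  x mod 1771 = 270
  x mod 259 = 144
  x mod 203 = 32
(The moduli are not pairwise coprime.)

gcd(1771, 259) = 7 and 7 | (144 − 270), so the pair is consistent; merging gives x ≡ 5583 (mod 65527), where 65527 = lcm(1771, 259).
gcd(65527, 203) = 7 and 7 | (32 − 5583), so the pair is consistent; merging gives x ≡ 1381650 (mod 1900283), where 1900283 = lcm(65527, 203).
The solution is unique modulo lcm(1771, 259, 203) = 1900283.

1381650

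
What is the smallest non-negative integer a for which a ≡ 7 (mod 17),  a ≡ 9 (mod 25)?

Combine the congruences pairwise.
From a ≡ 7 (mod 17) write a = 7 + 17t. Substituting into a ≡ 9 (mod 25) gives 17t ≡ 2 (mod 25), and since 17⁻¹ ≡ 3 (mod 25), t ≡ 6. Hence a ≡ 7 + 17·6 = 109 (mod 425).

109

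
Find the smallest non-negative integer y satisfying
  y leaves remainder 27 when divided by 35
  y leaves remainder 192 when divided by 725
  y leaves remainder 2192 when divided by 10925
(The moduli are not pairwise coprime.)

gcd(35, 725) = 5 and 5 | (192 − 27), so the pair is consistent; merging gives y ≡ 4542 (mod 5075), where 5075 = lcm(35, 725).
gcd(5075, 10925) = 25 and 25 | (2192 − 4542), so the pair is consistent; merging gives y ≡ 1466142 (mod 2217775), where 2217775 = lcm(5075, 10925).
The solution is unique modulo lcm(35, 725, 10925) = 2217775.

1466142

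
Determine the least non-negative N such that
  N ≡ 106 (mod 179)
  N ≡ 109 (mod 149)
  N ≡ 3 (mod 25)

Combine the congruences pairwise.
From N ≡ 106 (mod 179) write N = 106 + 179t. Substituting into N ≡ 109 (mod 149) gives 179t ≡ 3 (mod 149), and since 30⁻¹ ≡ 5 (mod 149), t ≡ 15. Hence N ≡ 106 + 179·15 = 2791 (mod 26671).
From N ≡ 2791 (mod 26671) write N = 2791 + 26671t. Substituting into N ≡ 3 (mod 25) gives 26671t ≡ 12 (mod 25), and since 21⁻¹ ≡ 6 (mod 25), t ≡ 22. Hence N ≡ 2791 + 26671·22 = 589553 (mod 666775).

589553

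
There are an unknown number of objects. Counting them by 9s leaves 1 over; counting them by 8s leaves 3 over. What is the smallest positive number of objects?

19

From N ≡ 1 (mod 9) write N = 1 + 9t. Substituting into N ≡ 3 (mod 8) gives 9t ≡ 2 (mod 8), and since 1⁻¹ ≡ 1 (mod 8), t ≡ 2. Hence N ≡ 1 + 9·2 = 19 (mod 72).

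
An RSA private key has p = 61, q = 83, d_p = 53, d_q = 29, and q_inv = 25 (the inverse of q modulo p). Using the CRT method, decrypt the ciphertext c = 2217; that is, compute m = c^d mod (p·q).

m₁ = c^(d_p) mod p: c ≡ 21 (mod 61), and 21^53 mod 61 = 29.
m₂ = c^(d_q) mod q: c ≡ 59 (mod 83), and 59^29 mod 83 = 4.
h = q_inv·(m₁ − m₂) mod p = 25·(29 − 4) mod 61 = 15.
m = m₂ + h·q = 4 + 15·83 = 1249.

1249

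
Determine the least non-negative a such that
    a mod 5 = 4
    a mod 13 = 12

From a ≡ 4 (mod 5) write a = 4 + 5t. Substituting into a ≡ 12 (mod 13) gives 5t ≡ 8 (mod 13), and since 5⁻¹ ≡ 8 (mod 13), t ≡ 12. Hence a ≡ 4 + 5·12 = 64 (mod 65).

64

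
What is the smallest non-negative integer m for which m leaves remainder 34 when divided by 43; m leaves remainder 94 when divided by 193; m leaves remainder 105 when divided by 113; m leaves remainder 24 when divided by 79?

Combine the congruences pairwise.
From m ≡ 34 (mod 43) write m = 34 + 43t. Substituting into m ≡ 94 (mod 193) gives 43t ≡ 60 (mod 193), and since 43⁻¹ ≡ 9 (mod 193), t ≡ 154. Hence m ≡ 34 + 43·154 = 6656 (mod 8299).
From m ≡ 6656 (mod 8299) write m = 6656 + 8299t. Substituting into m ≡ 105 (mod 113) gives 8299t ≡ 3 (mod 113), and since 50⁻¹ ≡ 52 (mod 113), t ≡ 43. Hence m ≡ 6656 + 8299·43 = 363513 (mod 937787).
From m ≡ 363513 (mod 937787) write m = 363513 + 937787t. Substituting into m ≡ 24 (mod 79) gives 937787t ≡ 69 (mod 79), and since 57⁻¹ ≡ 61 (mod 79), t ≡ 22. Hence m ≡ 363513 + 937787·22 = 20994827 (mod 74085173).

20994827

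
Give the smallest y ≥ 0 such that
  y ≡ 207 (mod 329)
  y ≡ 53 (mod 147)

1523

Combine the congruences pairwise.
gcd(329, 147) = 7 and 7 | (53 − 207), so the pair is consistent; merging gives y ≡ 1523 (mod 6909), where 6909 = lcm(329, 147).
The solution is unique modulo lcm(329, 147) = 6909.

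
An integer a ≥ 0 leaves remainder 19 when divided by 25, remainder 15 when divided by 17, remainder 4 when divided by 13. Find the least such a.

2344

From a ≡ 19 (mod 25) write a = 19 + 25t. Substituting into a ≡ 15 (mod 17) gives 25t ≡ 13 (mod 17), and since 8⁻¹ ≡ 15 (mod 17), t ≡ 8. Hence a ≡ 19 + 25·8 = 219 (mod 425).
From a ≡ 219 (mod 425) write a = 219 + 425t. Substituting into a ≡ 4 (mod 13) gives 425t ≡ 6 (mod 13), and since 9⁻¹ ≡ 3 (mod 13), t ≡ 5. Hence a ≡ 219 + 425·5 = 2344 (mod 5525).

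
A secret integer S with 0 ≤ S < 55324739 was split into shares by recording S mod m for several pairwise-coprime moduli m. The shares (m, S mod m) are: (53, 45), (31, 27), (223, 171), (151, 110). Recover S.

The moduli are pairwise coprime; N = 53·31·223·151 = 55324739.
N/53 = 1043863; 1043863 ≡ 28 (mod 53); 28·36 ≡ 1, so inverse 36.
N/31 = 1784669; 1784669 ≡ 30 (mod 31); 30·30 ≡ 1, so inverse 30.
N/223 = 248093; 248093 ≡ 117 (mod 223); 117·61 ≡ 1, so inverse 61.
N/151 = 366389; 366389 ≡ 63 (mod 151); 63·12 ≡ 1, so inverse 12.
S ≡ 45·1043863·36 + 27·1784669·30 + 171·248093·61 + 110·366389·12 = 6208131513.
6208131513 mod 55324739 = 11760745.

11760745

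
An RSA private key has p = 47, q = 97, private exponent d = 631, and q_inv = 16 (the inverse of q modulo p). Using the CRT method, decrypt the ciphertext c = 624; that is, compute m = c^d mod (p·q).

d_p = d mod (p−1) = 631 mod 46 = 33; d_q = d mod (q−1) = 55.
m₁ = c^(d_p) mod p: c ≡ 13 (mod 47), and 13^33 mod 47 = 45.
m₂ = c^(d_q) mod q: c ≡ 42 (mod 97), and 42^55 mod 97 = 78.
h = q_inv·(m₁ − m₂) mod p = 16·(45 − 78) mod 47 = 36.
m = m₂ + h·q = 78 + 36·97 = 3570.

3570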